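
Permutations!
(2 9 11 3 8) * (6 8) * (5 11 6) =[0, 1, 9, 5, 4, 11, 8, 7, 2, 6, 10, 3] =(2 9 6 8)(3 5 11)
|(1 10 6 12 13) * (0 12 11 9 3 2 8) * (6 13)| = 24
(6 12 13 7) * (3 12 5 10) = (3 12 13 7 6 5 10) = [0, 1, 2, 12, 4, 10, 5, 6, 8, 9, 3, 11, 13, 7]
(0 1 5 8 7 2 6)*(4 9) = (0 1 5 8 7 2 6)(4 9) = [1, 5, 6, 3, 9, 8, 0, 2, 7, 4]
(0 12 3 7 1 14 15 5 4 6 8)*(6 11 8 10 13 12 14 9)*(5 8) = (0 14 15 8)(1 9 6 10 13 12 3 7)(4 11 5) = [14, 9, 2, 7, 11, 4, 10, 1, 0, 6, 13, 5, 3, 12, 15, 8]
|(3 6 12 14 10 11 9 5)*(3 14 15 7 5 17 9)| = |(3 6 12 15 7 5 14 10 11)(9 17)| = 18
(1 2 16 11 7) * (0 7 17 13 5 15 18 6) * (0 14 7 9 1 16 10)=[9, 2, 10, 3, 4, 15, 14, 16, 8, 1, 0, 17, 12, 5, 7, 18, 11, 13, 6]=(0 9 1 2 10)(5 15 18 6 14 7 16 11 17 13)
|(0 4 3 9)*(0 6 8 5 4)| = |(3 9 6 8 5 4)| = 6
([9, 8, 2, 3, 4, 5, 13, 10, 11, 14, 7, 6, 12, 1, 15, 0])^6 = [14, 8, 2, 3, 4, 5, 13, 7, 11, 15, 10, 6, 12, 1, 0, 9]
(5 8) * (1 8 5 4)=(1 8 4)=[0, 8, 2, 3, 1, 5, 6, 7, 4]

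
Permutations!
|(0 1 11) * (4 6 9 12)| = |(0 1 11)(4 6 9 12)| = 12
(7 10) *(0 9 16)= (0 9 16)(7 10)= [9, 1, 2, 3, 4, 5, 6, 10, 8, 16, 7, 11, 12, 13, 14, 15, 0]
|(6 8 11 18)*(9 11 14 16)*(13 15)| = 14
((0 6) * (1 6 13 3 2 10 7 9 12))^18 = (0 1 9 10 3)(2 13 6 12 7)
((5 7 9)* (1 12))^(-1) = (1 12)(5 9 7)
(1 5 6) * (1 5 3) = (1 3)(5 6) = [0, 3, 2, 1, 4, 6, 5]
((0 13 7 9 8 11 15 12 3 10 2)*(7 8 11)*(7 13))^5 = ((0 7 9 11 15 12 3 10 2)(8 13))^5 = (0 12 7 3 9 10 11 2 15)(8 13)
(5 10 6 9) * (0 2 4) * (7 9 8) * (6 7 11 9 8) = (0 2 4)(5 10 7 8 11 9) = [2, 1, 4, 3, 0, 10, 6, 8, 11, 5, 7, 9]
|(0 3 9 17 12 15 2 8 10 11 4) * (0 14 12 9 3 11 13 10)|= |(0 11 4 14 12 15 2 8)(9 17)(10 13)|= 8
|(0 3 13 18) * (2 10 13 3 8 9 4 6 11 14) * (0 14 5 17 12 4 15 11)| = 10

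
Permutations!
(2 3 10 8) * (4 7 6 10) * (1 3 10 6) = (1 3 4 7)(2 10 8) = [0, 3, 10, 4, 7, 5, 6, 1, 2, 9, 8]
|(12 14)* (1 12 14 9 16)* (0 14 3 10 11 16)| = |(0 14 3 10 11 16 1 12 9)| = 9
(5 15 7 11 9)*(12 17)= (5 15 7 11 9)(12 17)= [0, 1, 2, 3, 4, 15, 6, 11, 8, 5, 10, 9, 17, 13, 14, 7, 16, 12]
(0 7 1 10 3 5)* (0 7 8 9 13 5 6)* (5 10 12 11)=[8, 12, 2, 6, 4, 7, 0, 1, 9, 13, 3, 5, 11, 10]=(0 8 9 13 10 3 6)(1 12 11 5 7)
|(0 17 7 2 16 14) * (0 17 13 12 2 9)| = |(0 13 12 2 16 14 17 7 9)| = 9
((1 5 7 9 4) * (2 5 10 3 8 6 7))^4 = (1 6)(3 9)(4 8)(7 10)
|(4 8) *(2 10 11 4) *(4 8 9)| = 4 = |(2 10 11 8)(4 9)|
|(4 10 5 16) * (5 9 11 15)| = |(4 10 9 11 15 5 16)| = 7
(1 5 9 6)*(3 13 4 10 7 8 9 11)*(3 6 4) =(1 5 11 6)(3 13)(4 10 7 8 9) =[0, 5, 2, 13, 10, 11, 1, 8, 9, 4, 7, 6, 12, 3]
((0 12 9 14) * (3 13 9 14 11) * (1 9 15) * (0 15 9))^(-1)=((0 12 14 15 1)(3 13 9 11))^(-1)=(0 1 15 14 12)(3 11 9 13)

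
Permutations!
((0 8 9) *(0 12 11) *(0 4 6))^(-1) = ((0 8 9 12 11 4 6))^(-1) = (0 6 4 11 12 9 8)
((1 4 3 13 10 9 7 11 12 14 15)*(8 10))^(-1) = (1 15 14 12 11 7 9 10 8 13 3 4)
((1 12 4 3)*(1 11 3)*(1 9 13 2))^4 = (1 13 4)(2 9 12) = ((1 12 4 9 13 2)(3 11))^4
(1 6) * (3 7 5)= [0, 6, 2, 7, 4, 3, 1, 5]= (1 6)(3 7 5)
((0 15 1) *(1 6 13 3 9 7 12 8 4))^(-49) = ((0 15 6 13 3 9 7 12 8 4 1))^(-49) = (0 7 15 12 6 8 13 4 3 1 9)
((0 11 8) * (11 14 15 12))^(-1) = (0 8 11 12 15 14)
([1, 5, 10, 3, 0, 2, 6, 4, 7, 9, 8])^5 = (0 8 5 4 10 1 7 2)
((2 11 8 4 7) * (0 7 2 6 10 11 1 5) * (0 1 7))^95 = (1 5)(2 11 7 8 6 4 10)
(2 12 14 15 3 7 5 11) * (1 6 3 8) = (1 6 3 7 5 11 2 12 14 15 8) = [0, 6, 12, 7, 4, 11, 3, 5, 1, 9, 10, 2, 14, 13, 15, 8]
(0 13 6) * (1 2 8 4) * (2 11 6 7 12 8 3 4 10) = (0 13 7 12 8 10 2 3 4 1 11 6) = [13, 11, 3, 4, 1, 5, 0, 12, 10, 9, 2, 6, 8, 7]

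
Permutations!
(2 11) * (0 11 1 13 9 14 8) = (0 11 2 1 13 9 14 8) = [11, 13, 1, 3, 4, 5, 6, 7, 0, 14, 10, 2, 12, 9, 8]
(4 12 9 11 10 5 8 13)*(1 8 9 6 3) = (1 8 13 4 12 6 3)(5 9 11 10) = [0, 8, 2, 1, 12, 9, 3, 7, 13, 11, 5, 10, 6, 4]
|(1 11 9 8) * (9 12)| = |(1 11 12 9 8)| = 5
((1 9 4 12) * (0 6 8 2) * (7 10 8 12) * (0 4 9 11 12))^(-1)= (0 6)(1 12 11)(2 8 10 7 4)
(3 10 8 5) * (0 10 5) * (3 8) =[10, 1, 2, 5, 4, 8, 6, 7, 0, 9, 3] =(0 10 3 5 8)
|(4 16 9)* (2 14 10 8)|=|(2 14 10 8)(4 16 9)|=12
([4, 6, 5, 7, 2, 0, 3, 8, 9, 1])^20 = [0, 3, 2, 8, 4, 5, 7, 9, 1, 6]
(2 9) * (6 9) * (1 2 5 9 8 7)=(1 2 6 8 7)(5 9)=[0, 2, 6, 3, 4, 9, 8, 1, 7, 5]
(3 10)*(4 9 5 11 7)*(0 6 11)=[6, 1, 2, 10, 9, 0, 11, 4, 8, 5, 3, 7]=(0 6 11 7 4 9 5)(3 10)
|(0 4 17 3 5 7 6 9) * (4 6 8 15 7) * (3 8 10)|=24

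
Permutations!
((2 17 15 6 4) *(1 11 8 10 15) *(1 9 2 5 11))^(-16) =((2 17 9)(4 5 11 8 10 15 6))^(-16) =(2 9 17)(4 15 8 5 6 10 11)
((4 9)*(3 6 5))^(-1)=((3 6 5)(4 9))^(-1)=(3 5 6)(4 9)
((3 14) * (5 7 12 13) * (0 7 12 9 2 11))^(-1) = ((0 7 9 2 11)(3 14)(5 12 13))^(-1) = (0 11 2 9 7)(3 14)(5 13 12)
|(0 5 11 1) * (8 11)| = |(0 5 8 11 1)| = 5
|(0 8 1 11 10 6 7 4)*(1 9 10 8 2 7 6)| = 20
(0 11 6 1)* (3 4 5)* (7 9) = (0 11 6 1)(3 4 5)(7 9) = [11, 0, 2, 4, 5, 3, 1, 9, 8, 7, 10, 6]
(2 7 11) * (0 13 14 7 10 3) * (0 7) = (0 13 14)(2 10 3 7 11) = [13, 1, 10, 7, 4, 5, 6, 11, 8, 9, 3, 2, 12, 14, 0]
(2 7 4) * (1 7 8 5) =(1 7 4 2 8 5) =[0, 7, 8, 3, 2, 1, 6, 4, 5]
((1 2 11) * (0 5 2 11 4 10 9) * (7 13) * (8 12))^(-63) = ((0 5 2 4 10 9)(1 11)(7 13)(8 12))^(-63) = (0 4)(1 11)(2 9)(5 10)(7 13)(8 12)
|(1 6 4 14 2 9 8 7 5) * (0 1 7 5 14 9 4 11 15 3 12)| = |(0 1 6 11 15 3 12)(2 4 9 8 5 7 14)| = 7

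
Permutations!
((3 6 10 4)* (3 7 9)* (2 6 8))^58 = (2 10 7 3)(4 9 8 6)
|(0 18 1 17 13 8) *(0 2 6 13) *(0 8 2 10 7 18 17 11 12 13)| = |(0 17 8 10 7 18 1 11 12 13 2 6)| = 12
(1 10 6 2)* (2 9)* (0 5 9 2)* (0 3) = (0 5 9 3)(1 10 6 2) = [5, 10, 1, 0, 4, 9, 2, 7, 8, 3, 6]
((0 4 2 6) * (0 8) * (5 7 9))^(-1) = ((0 4 2 6 8)(5 7 9))^(-1) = (0 8 6 2 4)(5 9 7)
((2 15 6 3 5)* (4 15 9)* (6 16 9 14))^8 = (16)(2 3 14 5 6)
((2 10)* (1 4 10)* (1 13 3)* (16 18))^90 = (18)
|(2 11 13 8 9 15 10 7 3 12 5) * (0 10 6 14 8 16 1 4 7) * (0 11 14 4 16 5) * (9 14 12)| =|(0 10 11 13 5 2 12)(1 16)(3 9 15 6 4 7)(8 14)| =42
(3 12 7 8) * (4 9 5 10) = (3 12 7 8)(4 9 5 10) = [0, 1, 2, 12, 9, 10, 6, 8, 3, 5, 4, 11, 7]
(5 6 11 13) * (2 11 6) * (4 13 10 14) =(2 11 10 14 4 13 5) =[0, 1, 11, 3, 13, 2, 6, 7, 8, 9, 14, 10, 12, 5, 4]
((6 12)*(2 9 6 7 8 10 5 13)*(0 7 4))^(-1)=(0 4 12 6 9 2 13 5 10 8 7)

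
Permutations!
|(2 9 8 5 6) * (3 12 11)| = |(2 9 8 5 6)(3 12 11)| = 15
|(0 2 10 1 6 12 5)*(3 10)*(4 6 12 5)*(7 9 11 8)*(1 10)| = 8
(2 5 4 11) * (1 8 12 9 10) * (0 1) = (0 1 8 12 9 10)(2 5 4 11) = [1, 8, 5, 3, 11, 4, 6, 7, 12, 10, 0, 2, 9]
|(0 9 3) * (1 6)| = 6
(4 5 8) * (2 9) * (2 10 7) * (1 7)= [0, 7, 9, 3, 5, 8, 6, 2, 4, 10, 1]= (1 7 2 9 10)(4 5 8)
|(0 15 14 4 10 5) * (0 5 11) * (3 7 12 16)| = 12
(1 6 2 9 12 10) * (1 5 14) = (1 6 2 9 12 10 5 14) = [0, 6, 9, 3, 4, 14, 2, 7, 8, 12, 5, 11, 10, 13, 1]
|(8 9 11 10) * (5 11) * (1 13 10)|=7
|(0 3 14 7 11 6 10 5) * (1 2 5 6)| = |(0 3 14 7 11 1 2 5)(6 10)| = 8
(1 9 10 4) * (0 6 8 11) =[6, 9, 2, 3, 1, 5, 8, 7, 11, 10, 4, 0] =(0 6 8 11)(1 9 10 4)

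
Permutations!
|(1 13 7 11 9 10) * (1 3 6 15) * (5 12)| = 18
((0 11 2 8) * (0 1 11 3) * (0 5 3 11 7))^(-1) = ((0 11 2 8 1 7)(3 5))^(-1) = (0 7 1 8 2 11)(3 5)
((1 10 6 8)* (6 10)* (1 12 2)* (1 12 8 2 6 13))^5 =((1 13)(2 12 6))^5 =(1 13)(2 6 12)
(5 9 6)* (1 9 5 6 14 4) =(1 9 14 4) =[0, 9, 2, 3, 1, 5, 6, 7, 8, 14, 10, 11, 12, 13, 4]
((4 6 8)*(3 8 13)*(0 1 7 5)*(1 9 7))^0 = (13)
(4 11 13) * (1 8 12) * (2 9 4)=(1 8 12)(2 9 4 11 13)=[0, 8, 9, 3, 11, 5, 6, 7, 12, 4, 10, 13, 1, 2]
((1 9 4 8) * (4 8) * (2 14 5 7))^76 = (14)(1 9 8)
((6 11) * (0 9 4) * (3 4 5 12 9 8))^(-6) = (12)(0 3)(4 8)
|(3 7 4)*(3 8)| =|(3 7 4 8)| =4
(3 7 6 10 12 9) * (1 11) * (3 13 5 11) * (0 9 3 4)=(0 9 13 5 11 1 4)(3 7 6 10 12)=[9, 4, 2, 7, 0, 11, 10, 6, 8, 13, 12, 1, 3, 5]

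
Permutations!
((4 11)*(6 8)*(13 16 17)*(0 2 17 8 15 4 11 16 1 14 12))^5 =((0 2 17 13 1 14 12)(4 16 8 6 15))^5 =(0 14 13 2 12 1 17)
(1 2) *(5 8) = (1 2)(5 8) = [0, 2, 1, 3, 4, 8, 6, 7, 5]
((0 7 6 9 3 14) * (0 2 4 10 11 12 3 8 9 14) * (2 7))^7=((0 2 4 10 11 12 3)(6 14 7)(8 9))^7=(6 14 7)(8 9)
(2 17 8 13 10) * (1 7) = [0, 7, 17, 3, 4, 5, 6, 1, 13, 9, 2, 11, 12, 10, 14, 15, 16, 8] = (1 7)(2 17 8 13 10)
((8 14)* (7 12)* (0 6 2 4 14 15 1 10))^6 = ((0 6 2 4 14 8 15 1 10)(7 12))^6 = (0 15 4)(1 14 6)(2 10 8)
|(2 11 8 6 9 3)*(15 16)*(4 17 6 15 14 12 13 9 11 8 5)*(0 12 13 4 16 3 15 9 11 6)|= 20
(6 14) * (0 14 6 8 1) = (0 14 8 1) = [14, 0, 2, 3, 4, 5, 6, 7, 1, 9, 10, 11, 12, 13, 8]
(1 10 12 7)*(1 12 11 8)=[0, 10, 2, 3, 4, 5, 6, 12, 1, 9, 11, 8, 7]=(1 10 11 8)(7 12)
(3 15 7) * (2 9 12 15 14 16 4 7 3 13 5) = [0, 1, 9, 14, 7, 2, 6, 13, 8, 12, 10, 11, 15, 5, 16, 3, 4] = (2 9 12 15 3 14 16 4 7 13 5)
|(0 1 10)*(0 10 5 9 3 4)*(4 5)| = |(10)(0 1 4)(3 5 9)| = 3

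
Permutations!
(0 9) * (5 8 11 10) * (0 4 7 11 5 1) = (0 9 4 7 11 10 1)(5 8) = [9, 0, 2, 3, 7, 8, 6, 11, 5, 4, 1, 10]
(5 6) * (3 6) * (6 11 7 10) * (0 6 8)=(0 6 5 3 11 7 10 8)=[6, 1, 2, 11, 4, 3, 5, 10, 0, 9, 8, 7]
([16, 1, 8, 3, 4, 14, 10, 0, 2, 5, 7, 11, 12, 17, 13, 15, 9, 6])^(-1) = (0 7 10 6 17 13 14 5 9 16)(2 8)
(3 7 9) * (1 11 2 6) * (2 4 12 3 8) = (1 11 4 12 3 7 9 8 2 6) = [0, 11, 6, 7, 12, 5, 1, 9, 2, 8, 10, 4, 3]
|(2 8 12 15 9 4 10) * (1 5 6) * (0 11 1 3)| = 42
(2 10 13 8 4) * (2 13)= (2 10)(4 13 8)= [0, 1, 10, 3, 13, 5, 6, 7, 4, 9, 2, 11, 12, 8]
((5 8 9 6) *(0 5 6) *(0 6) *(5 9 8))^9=(9)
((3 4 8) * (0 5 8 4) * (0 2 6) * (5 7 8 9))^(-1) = (0 6 2 3 8 7)(5 9) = ((0 7 8 3 2 6)(5 9))^(-1)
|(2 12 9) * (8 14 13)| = |(2 12 9)(8 14 13)| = 3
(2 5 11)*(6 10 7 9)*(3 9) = (2 5 11)(3 9 6 10 7) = [0, 1, 5, 9, 4, 11, 10, 3, 8, 6, 7, 2]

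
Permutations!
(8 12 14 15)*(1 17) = (1 17)(8 12 14 15) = [0, 17, 2, 3, 4, 5, 6, 7, 12, 9, 10, 11, 14, 13, 15, 8, 16, 1]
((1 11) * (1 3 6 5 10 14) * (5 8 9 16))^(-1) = ((1 11 3 6 8 9 16 5 10 14))^(-1) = (1 14 10 5 16 9 8 6 3 11)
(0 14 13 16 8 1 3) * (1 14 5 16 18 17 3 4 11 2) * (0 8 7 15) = (0 5 16 7 15)(1 4 11 2)(3 8 14 13 18 17) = [5, 4, 1, 8, 11, 16, 6, 15, 14, 9, 10, 2, 12, 18, 13, 0, 7, 3, 17]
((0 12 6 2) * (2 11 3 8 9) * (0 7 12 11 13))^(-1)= ((0 11 3 8 9 2 7 12 6 13))^(-1)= (0 13 6 12 7 2 9 8 3 11)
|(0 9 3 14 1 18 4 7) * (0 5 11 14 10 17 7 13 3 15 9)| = |(1 18 4 13 3 10 17 7 5 11 14)(9 15)| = 22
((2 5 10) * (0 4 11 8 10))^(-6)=(0 4 11 8 10 2 5)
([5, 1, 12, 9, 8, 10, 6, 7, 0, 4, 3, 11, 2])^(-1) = (0 8 4 9 3 10 5)(2 12)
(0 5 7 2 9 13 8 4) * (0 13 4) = (0 5 7 2 9 4 13 8) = [5, 1, 9, 3, 13, 7, 6, 2, 0, 4, 10, 11, 12, 8]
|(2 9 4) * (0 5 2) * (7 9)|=6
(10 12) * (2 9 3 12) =(2 9 3 12 10) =[0, 1, 9, 12, 4, 5, 6, 7, 8, 3, 2, 11, 10]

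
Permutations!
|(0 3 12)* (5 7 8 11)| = 12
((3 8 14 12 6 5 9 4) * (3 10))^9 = ((3 8 14 12 6 5 9 4 10))^9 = (14)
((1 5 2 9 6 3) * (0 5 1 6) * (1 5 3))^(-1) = (0 9 2 5 1 6 3)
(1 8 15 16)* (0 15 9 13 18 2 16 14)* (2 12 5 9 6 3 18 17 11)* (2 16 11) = (0 15 14)(1 8 6 3 18 12 5 9 13 17 2 11 16) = [15, 8, 11, 18, 4, 9, 3, 7, 6, 13, 10, 16, 5, 17, 0, 14, 1, 2, 12]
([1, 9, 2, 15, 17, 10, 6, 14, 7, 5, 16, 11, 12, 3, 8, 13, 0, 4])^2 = (17)(0 9 10)(1 5 16)(3 13 15)(7 8 14)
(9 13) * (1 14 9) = (1 14 9 13) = [0, 14, 2, 3, 4, 5, 6, 7, 8, 13, 10, 11, 12, 1, 9]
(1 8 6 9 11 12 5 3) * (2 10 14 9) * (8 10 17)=(1 10 14 9 11 12 5 3)(2 17 8 6)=[0, 10, 17, 1, 4, 3, 2, 7, 6, 11, 14, 12, 5, 13, 9, 15, 16, 8]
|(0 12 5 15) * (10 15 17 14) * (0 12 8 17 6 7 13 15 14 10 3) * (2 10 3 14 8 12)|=12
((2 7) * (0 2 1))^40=((0 2 7 1))^40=(7)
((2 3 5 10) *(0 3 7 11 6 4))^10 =((0 3 5 10 2 7 11 6 4))^10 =(0 3 5 10 2 7 11 6 4)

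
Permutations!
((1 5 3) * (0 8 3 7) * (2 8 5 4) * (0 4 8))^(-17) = (0 4 5 2 7)(1 8 3)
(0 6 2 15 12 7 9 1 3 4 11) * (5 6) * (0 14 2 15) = [5, 3, 0, 4, 11, 6, 15, 9, 8, 1, 10, 14, 7, 13, 2, 12] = (0 5 6 15 12 7 9 1 3 4 11 14 2)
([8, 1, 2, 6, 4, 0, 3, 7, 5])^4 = (0 8 5)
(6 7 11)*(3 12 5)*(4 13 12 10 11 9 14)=(3 10 11 6 7 9 14 4 13 12 5)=[0, 1, 2, 10, 13, 3, 7, 9, 8, 14, 11, 6, 5, 12, 4]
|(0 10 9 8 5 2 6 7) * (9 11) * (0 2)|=6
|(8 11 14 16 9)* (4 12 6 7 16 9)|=20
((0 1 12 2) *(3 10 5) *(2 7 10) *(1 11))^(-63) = ((0 11 1 12 7 10 5 3 2))^(-63) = (12)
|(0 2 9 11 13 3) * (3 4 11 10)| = |(0 2 9 10 3)(4 11 13)| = 15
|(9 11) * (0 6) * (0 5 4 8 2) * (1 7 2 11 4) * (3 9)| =30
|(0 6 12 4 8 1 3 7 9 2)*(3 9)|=|(0 6 12 4 8 1 9 2)(3 7)|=8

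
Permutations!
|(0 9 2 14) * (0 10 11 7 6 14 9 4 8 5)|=|(0 4 8 5)(2 9)(6 14 10 11 7)|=20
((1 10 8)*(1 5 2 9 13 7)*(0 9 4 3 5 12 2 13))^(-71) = ((0 9)(1 10 8 12 2 4 3 5 13 7))^(-71) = (0 9)(1 7 13 5 3 4 2 12 8 10)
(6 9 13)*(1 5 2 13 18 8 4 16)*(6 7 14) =(1 5 2 13 7 14 6 9 18 8 4 16) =[0, 5, 13, 3, 16, 2, 9, 14, 4, 18, 10, 11, 12, 7, 6, 15, 1, 17, 8]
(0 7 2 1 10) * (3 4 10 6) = (0 7 2 1 6 3 4 10) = [7, 6, 1, 4, 10, 5, 3, 2, 8, 9, 0]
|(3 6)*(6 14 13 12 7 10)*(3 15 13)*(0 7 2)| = 8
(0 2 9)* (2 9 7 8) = (0 9)(2 7 8) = [9, 1, 7, 3, 4, 5, 6, 8, 2, 0]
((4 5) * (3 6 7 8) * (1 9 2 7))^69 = ((1 9 2 7 8 3 6)(4 5))^69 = (1 6 3 8 7 2 9)(4 5)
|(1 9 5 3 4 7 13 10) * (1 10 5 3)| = 7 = |(1 9 3 4 7 13 5)|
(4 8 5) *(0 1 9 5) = (0 1 9 5 4 8) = [1, 9, 2, 3, 8, 4, 6, 7, 0, 5]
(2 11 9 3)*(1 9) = [0, 9, 11, 2, 4, 5, 6, 7, 8, 3, 10, 1] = (1 9 3 2 11)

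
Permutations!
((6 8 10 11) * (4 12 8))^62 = ((4 12 8 10 11 6))^62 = (4 8 11)(6 12 10)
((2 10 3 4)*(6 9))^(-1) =(2 4 3 10)(6 9)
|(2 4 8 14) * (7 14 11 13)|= |(2 4 8 11 13 7 14)|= 7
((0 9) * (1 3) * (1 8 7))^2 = (9)(1 8)(3 7)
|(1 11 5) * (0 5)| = |(0 5 1 11)| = 4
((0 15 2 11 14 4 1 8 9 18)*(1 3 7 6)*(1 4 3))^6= ((0 15 2 11 14 3 7 6 4 1 8 9 18))^6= (0 7 18 3 9 14 8 11 1 2 4 15 6)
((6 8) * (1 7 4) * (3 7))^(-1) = (1 4 7 3)(6 8)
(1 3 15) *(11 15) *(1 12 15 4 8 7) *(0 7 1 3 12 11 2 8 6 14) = (0 7 3 2 8 1 12 15 11 4 6 14) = [7, 12, 8, 2, 6, 5, 14, 3, 1, 9, 10, 4, 15, 13, 0, 11]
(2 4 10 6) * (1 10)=(1 10 6 2 4)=[0, 10, 4, 3, 1, 5, 2, 7, 8, 9, 6]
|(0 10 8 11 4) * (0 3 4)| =|(0 10 8 11)(3 4)| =4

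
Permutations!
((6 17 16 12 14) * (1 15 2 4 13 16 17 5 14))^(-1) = (17)(1 12 16 13 4 2 15)(5 6 14)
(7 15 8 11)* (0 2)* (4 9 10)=(0 2)(4 9 10)(7 15 8 11)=[2, 1, 0, 3, 9, 5, 6, 15, 11, 10, 4, 7, 12, 13, 14, 8]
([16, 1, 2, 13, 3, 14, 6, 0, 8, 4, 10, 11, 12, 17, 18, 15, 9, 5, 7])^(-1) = [7, 1, 2, 4, 9, 17, 6, 18, 8, 16, 10, 11, 12, 3, 5, 15, 0, 13, 14]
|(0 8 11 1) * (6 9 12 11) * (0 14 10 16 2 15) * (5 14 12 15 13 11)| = 45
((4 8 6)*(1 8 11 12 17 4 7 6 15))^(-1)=(1 15 8)(4 17 12 11)(6 7)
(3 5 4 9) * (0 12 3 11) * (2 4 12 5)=(0 5 12 3 2 4 9 11)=[5, 1, 4, 2, 9, 12, 6, 7, 8, 11, 10, 0, 3]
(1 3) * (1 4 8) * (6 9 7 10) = (1 3 4 8)(6 9 7 10) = [0, 3, 2, 4, 8, 5, 9, 10, 1, 7, 6]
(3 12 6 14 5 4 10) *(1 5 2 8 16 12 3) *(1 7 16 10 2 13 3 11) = (1 5 4 2 8 10 7 16 12 6 14 13 3 11) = [0, 5, 8, 11, 2, 4, 14, 16, 10, 9, 7, 1, 6, 3, 13, 15, 12]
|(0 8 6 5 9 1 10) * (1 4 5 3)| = |(0 8 6 3 1 10)(4 5 9)| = 6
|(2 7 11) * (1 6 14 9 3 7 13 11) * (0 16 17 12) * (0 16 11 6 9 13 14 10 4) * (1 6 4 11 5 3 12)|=|(0 5 3 7 6 10 11 2 14 13 4)(1 9 12 16 17)|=55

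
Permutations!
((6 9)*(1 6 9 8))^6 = ((9)(1 6 8))^6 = (9)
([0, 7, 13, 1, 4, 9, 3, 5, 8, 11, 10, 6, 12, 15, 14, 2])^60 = [0, 11, 2, 9, 4, 3, 5, 6, 8, 1, 10, 7, 12, 13, 14, 15]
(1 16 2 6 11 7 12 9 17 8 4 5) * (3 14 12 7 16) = (1 3 14 12 9 17 8 4 5)(2 6 11 16) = [0, 3, 6, 14, 5, 1, 11, 7, 4, 17, 10, 16, 9, 13, 12, 15, 2, 8]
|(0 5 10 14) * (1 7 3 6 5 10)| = 15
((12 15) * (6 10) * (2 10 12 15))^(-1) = ((15)(2 10 6 12))^(-1) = (15)(2 12 6 10)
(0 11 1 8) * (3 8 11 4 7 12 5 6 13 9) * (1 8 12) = (0 4 7 1 11 8)(3 12 5 6 13 9) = [4, 11, 2, 12, 7, 6, 13, 1, 0, 3, 10, 8, 5, 9]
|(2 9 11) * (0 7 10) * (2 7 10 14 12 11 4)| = 12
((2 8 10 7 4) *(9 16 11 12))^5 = ((2 8 10 7 4)(9 16 11 12))^5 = (9 16 11 12)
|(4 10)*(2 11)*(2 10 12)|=|(2 11 10 4 12)|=5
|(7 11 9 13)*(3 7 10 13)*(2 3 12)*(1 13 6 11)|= |(1 13 10 6 11 9 12 2 3 7)|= 10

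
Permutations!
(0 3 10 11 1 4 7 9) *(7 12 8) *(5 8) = (0 3 10 11 1 4 12 5 8 7 9) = [3, 4, 2, 10, 12, 8, 6, 9, 7, 0, 11, 1, 5]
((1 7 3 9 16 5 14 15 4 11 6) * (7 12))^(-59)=((1 12 7 3 9 16 5 14 15 4 11 6))^(-59)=(1 12 7 3 9 16 5 14 15 4 11 6)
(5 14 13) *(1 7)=(1 7)(5 14 13)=[0, 7, 2, 3, 4, 14, 6, 1, 8, 9, 10, 11, 12, 5, 13]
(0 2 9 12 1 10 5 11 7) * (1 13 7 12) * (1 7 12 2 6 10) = (0 6 10 5 11 2 9 7)(12 13) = [6, 1, 9, 3, 4, 11, 10, 0, 8, 7, 5, 2, 13, 12]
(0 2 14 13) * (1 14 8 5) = (0 2 8 5 1 14 13) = [2, 14, 8, 3, 4, 1, 6, 7, 5, 9, 10, 11, 12, 0, 13]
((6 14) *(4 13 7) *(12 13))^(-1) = ((4 12 13 7)(6 14))^(-1) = (4 7 13 12)(6 14)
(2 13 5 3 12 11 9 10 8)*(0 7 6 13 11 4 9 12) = (0 7 6 13 5 3)(2 11 12 4 9 10 8) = [7, 1, 11, 0, 9, 3, 13, 6, 2, 10, 8, 12, 4, 5]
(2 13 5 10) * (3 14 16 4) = [0, 1, 13, 14, 3, 10, 6, 7, 8, 9, 2, 11, 12, 5, 16, 15, 4] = (2 13 5 10)(3 14 16 4)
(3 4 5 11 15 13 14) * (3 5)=(3 4)(5 11 15 13 14)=[0, 1, 2, 4, 3, 11, 6, 7, 8, 9, 10, 15, 12, 14, 5, 13]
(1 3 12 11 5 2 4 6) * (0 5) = [5, 3, 4, 12, 6, 2, 1, 7, 8, 9, 10, 0, 11] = (0 5 2 4 6 1 3 12 11)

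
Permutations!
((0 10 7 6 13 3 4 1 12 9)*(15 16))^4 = (16)(0 13 12 7 4)(1 10 3 9 6) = ((0 10 7 6 13 3 4 1 12 9)(15 16))^4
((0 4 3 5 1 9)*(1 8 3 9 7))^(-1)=(0 9 4)(1 7)(3 8 5)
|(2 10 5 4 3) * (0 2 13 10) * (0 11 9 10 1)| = 10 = |(0 2 11 9 10 5 4 3 13 1)|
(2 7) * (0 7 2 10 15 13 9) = (0 7 10 15 13 9) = [7, 1, 2, 3, 4, 5, 6, 10, 8, 0, 15, 11, 12, 9, 14, 13]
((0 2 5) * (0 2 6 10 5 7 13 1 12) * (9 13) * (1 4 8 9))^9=(0 6 10 5 2 7 1 12)(4 8 9 13)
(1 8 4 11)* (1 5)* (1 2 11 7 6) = [0, 8, 11, 3, 7, 2, 1, 6, 4, 9, 10, 5] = (1 8 4 7 6)(2 11 5)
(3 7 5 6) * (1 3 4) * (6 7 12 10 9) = (1 3 12 10 9 6 4)(5 7) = [0, 3, 2, 12, 1, 7, 4, 5, 8, 6, 9, 11, 10]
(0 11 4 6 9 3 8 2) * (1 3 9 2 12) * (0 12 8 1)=(0 11 4 6 2 12)(1 3)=[11, 3, 12, 1, 6, 5, 2, 7, 8, 9, 10, 4, 0]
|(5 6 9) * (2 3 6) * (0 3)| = |(0 3 6 9 5 2)| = 6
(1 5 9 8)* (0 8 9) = (9)(0 8 1 5) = [8, 5, 2, 3, 4, 0, 6, 7, 1, 9]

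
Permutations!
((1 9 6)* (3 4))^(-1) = (1 6 9)(3 4)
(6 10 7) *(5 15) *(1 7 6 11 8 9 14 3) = (1 7 11 8 9 14 3)(5 15)(6 10) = [0, 7, 2, 1, 4, 15, 10, 11, 9, 14, 6, 8, 12, 13, 3, 5]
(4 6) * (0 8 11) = (0 8 11)(4 6) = [8, 1, 2, 3, 6, 5, 4, 7, 11, 9, 10, 0]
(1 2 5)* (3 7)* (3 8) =[0, 2, 5, 7, 4, 1, 6, 8, 3] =(1 2 5)(3 7 8)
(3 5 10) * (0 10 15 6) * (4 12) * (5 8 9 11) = [10, 1, 2, 8, 12, 15, 0, 7, 9, 11, 3, 5, 4, 13, 14, 6] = (0 10 3 8 9 11 5 15 6)(4 12)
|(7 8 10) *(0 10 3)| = 5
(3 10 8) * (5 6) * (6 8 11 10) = [0, 1, 2, 6, 4, 8, 5, 7, 3, 9, 11, 10] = (3 6 5 8)(10 11)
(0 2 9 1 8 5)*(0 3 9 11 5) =(0 2 11 5 3 9 1 8) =[2, 8, 11, 9, 4, 3, 6, 7, 0, 1, 10, 5]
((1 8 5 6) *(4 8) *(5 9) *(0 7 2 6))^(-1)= (0 5 9 8 4 1 6 2 7)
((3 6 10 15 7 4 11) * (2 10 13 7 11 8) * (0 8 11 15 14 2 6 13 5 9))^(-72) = ((15)(0 8 6 5 9)(2 10 14)(3 13 7 4 11))^(-72) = (15)(0 5 8 9 6)(3 4 13 11 7)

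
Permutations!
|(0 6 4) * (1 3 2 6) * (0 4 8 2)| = 3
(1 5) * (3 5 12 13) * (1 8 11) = (1 12 13 3 5 8 11) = [0, 12, 2, 5, 4, 8, 6, 7, 11, 9, 10, 1, 13, 3]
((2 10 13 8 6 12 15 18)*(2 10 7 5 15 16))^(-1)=((2 7 5 15 18 10 13 8 6 12 16))^(-1)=(2 16 12 6 8 13 10 18 15 5 7)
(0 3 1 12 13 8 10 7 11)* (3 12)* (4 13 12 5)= (0 5 4 13 8 10 7 11)(1 3)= [5, 3, 2, 1, 13, 4, 6, 11, 10, 9, 7, 0, 12, 8]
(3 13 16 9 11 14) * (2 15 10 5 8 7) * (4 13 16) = (2 15 10 5 8 7)(3 16 9 11 14)(4 13) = [0, 1, 15, 16, 13, 8, 6, 2, 7, 11, 5, 14, 12, 4, 3, 10, 9]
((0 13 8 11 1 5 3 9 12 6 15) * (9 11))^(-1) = ((0 13 8 9 12 6 15)(1 5 3 11))^(-1) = (0 15 6 12 9 8 13)(1 11 3 5)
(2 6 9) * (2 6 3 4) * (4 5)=(2 3 5 4)(6 9)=[0, 1, 3, 5, 2, 4, 9, 7, 8, 6]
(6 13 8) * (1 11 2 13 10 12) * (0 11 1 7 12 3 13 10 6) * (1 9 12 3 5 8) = (0 11 2 10 5 8)(1 9 12 7 3 13) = [11, 9, 10, 13, 4, 8, 6, 3, 0, 12, 5, 2, 7, 1]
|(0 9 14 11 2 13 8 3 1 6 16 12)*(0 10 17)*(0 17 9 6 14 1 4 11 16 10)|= 24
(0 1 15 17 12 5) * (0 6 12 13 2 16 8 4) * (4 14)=[1, 15, 16, 3, 0, 6, 12, 7, 14, 9, 10, 11, 5, 2, 4, 17, 8, 13]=(0 1 15 17 13 2 16 8 14 4)(5 6 12)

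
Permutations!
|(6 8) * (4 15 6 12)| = 5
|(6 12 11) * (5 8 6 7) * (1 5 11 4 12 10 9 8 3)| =|(1 5 3)(4 12)(6 10 9 8)(7 11)| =12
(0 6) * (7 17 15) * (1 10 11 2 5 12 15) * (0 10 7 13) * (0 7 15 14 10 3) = (0 6 3)(1 15 13 7 17)(2 5 12 14 10 11) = [6, 15, 5, 0, 4, 12, 3, 17, 8, 9, 11, 2, 14, 7, 10, 13, 16, 1]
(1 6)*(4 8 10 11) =(1 6)(4 8 10 11) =[0, 6, 2, 3, 8, 5, 1, 7, 10, 9, 11, 4]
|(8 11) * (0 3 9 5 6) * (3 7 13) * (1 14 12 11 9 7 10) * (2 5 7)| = |(0 10 1 14 12 11 8 9 7 13 3 2 5 6)| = 14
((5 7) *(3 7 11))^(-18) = ((3 7 5 11))^(-18) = (3 5)(7 11)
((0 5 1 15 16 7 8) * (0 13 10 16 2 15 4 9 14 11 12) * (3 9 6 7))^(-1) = ((0 5 1 4 6 7 8 13 10 16 3 9 14 11 12)(2 15))^(-1) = (0 12 11 14 9 3 16 10 13 8 7 6 4 1 5)(2 15)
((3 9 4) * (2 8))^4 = (3 9 4)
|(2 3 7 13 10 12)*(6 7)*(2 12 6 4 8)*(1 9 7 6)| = 20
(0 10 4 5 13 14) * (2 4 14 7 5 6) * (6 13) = (0 10 14)(2 4 13 7 5 6) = [10, 1, 4, 3, 13, 6, 2, 5, 8, 9, 14, 11, 12, 7, 0]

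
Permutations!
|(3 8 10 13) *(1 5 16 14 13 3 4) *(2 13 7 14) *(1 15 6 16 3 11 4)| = |(1 5 3 8 10 11 4 15 6 16 2 13)(7 14)| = 12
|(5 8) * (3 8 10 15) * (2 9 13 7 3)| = 9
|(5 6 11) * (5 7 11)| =|(5 6)(7 11)| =2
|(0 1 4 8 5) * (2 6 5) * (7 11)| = 14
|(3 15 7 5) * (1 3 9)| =|(1 3 15 7 5 9)| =6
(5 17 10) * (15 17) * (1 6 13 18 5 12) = [0, 6, 2, 3, 4, 15, 13, 7, 8, 9, 12, 11, 1, 18, 14, 17, 16, 10, 5] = (1 6 13 18 5 15 17 10 12)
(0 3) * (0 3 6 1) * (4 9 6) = (0 4 9 6 1) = [4, 0, 2, 3, 9, 5, 1, 7, 8, 6]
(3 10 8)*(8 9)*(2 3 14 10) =(2 3)(8 14 10 9) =[0, 1, 3, 2, 4, 5, 6, 7, 14, 8, 9, 11, 12, 13, 10]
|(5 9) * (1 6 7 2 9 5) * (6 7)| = 4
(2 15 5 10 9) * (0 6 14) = (0 6 14)(2 15 5 10 9) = [6, 1, 15, 3, 4, 10, 14, 7, 8, 2, 9, 11, 12, 13, 0, 5]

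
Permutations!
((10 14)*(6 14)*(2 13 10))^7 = ((2 13 10 6 14))^7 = (2 10 14 13 6)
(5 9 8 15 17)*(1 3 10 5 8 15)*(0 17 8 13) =(0 17 13)(1 3 10 5 9 15 8) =[17, 3, 2, 10, 4, 9, 6, 7, 1, 15, 5, 11, 12, 0, 14, 8, 16, 13]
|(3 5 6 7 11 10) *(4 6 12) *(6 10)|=|(3 5 12 4 10)(6 7 11)|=15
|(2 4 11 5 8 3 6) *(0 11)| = 8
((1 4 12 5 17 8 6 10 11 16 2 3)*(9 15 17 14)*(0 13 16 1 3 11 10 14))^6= (17)(0 4 2)(1 16 5)(11 13 12)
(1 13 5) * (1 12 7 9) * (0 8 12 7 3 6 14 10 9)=(0 8 12 3 6 14 10 9 1 13 5 7)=[8, 13, 2, 6, 4, 7, 14, 0, 12, 1, 9, 11, 3, 5, 10]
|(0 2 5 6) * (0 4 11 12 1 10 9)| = 10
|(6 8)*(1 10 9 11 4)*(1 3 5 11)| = |(1 10 9)(3 5 11 4)(6 8)| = 12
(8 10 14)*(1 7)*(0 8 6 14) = (0 8 10)(1 7)(6 14) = [8, 7, 2, 3, 4, 5, 14, 1, 10, 9, 0, 11, 12, 13, 6]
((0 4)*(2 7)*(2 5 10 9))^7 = (0 4)(2 5 9 7 10)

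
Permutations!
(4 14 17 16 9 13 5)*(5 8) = (4 14 17 16 9 13 8 5) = [0, 1, 2, 3, 14, 4, 6, 7, 5, 13, 10, 11, 12, 8, 17, 15, 9, 16]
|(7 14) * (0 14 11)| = 4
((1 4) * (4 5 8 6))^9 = (1 4 6 8 5) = ((1 5 8 6 4))^9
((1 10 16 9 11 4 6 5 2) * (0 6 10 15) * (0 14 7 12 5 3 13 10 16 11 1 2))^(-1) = ((0 6 3 13 10 11 4 16 9 1 15 14 7 12 5))^(-1) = (0 5 12 7 14 15 1 9 16 4 11 10 13 3 6)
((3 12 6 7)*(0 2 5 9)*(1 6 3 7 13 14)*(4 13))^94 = ((0 2 5 9)(1 6 4 13 14)(3 12))^94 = (0 5)(1 14 13 4 6)(2 9)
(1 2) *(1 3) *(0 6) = [6, 2, 3, 1, 4, 5, 0] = (0 6)(1 2 3)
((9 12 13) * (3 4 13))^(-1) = (3 12 9 13 4)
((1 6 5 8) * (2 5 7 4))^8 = (1 6 7 4 2 5 8)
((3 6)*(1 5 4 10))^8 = ((1 5 4 10)(3 6))^8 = (10)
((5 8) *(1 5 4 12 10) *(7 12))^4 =((1 5 8 4 7 12 10))^4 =(1 7 5 12 8 10 4)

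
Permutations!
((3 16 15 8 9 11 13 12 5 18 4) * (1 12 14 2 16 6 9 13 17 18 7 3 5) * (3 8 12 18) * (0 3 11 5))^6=(0 8 12 6 14 18 5 16)(1 9 2 4 7 15 3 13)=((0 3 6 9 5 7 8 13 14 2 16 15 12 1 18 4)(11 17))^6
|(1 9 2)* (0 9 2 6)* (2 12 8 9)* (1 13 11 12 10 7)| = |(0 2 13 11 12 8 9 6)(1 10 7)| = 24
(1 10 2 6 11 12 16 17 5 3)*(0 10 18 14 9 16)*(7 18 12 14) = (0 10 2 6 11 14 9 16 17 5 3 1 12)(7 18) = [10, 12, 6, 1, 4, 3, 11, 18, 8, 16, 2, 14, 0, 13, 9, 15, 17, 5, 7]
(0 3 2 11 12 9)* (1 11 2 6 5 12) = (0 3 6 5 12 9)(1 11) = [3, 11, 2, 6, 4, 12, 5, 7, 8, 0, 10, 1, 9]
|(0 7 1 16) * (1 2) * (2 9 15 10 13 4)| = |(0 7 9 15 10 13 4 2 1 16)| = 10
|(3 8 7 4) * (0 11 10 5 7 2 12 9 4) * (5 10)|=12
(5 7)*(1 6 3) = (1 6 3)(5 7) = [0, 6, 2, 1, 4, 7, 3, 5]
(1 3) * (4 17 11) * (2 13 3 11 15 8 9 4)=(1 11 2 13 3)(4 17 15 8 9)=[0, 11, 13, 1, 17, 5, 6, 7, 9, 4, 10, 2, 12, 3, 14, 8, 16, 15]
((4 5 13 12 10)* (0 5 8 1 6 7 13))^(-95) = ((0 5)(1 6 7 13 12 10 4 8))^(-95) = (0 5)(1 6 7 13 12 10 4 8)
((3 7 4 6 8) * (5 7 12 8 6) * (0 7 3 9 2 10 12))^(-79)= (0 7 4 5 3)(2 10 12 8 9)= ((0 7 4 5 3)(2 10 12 8 9))^(-79)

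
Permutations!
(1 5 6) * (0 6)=(0 6 1 5)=[6, 5, 2, 3, 4, 0, 1]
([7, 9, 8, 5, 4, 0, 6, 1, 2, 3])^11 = (0 5 3 9 1 7)(2 8)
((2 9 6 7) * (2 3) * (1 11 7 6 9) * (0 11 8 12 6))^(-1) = ((0 11 7 3 2 1 8 12 6))^(-1) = (0 6 12 8 1 2 3 7 11)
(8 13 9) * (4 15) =(4 15)(8 13 9) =[0, 1, 2, 3, 15, 5, 6, 7, 13, 8, 10, 11, 12, 9, 14, 4]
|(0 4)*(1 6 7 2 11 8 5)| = 14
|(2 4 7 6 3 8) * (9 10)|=6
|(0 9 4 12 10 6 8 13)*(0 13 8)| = 6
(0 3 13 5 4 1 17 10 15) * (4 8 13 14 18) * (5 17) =(0 3 14 18 4 1 5 8 13 17 10 15) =[3, 5, 2, 14, 1, 8, 6, 7, 13, 9, 15, 11, 12, 17, 18, 0, 16, 10, 4]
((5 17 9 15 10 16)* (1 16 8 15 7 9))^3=((1 16 5 17)(7 9)(8 15 10))^3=(1 17 5 16)(7 9)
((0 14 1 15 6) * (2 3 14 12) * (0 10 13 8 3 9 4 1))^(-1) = ((0 12 2 9 4 1 15 6 10 13 8 3 14))^(-1) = (0 14 3 8 13 10 6 15 1 4 9 2 12)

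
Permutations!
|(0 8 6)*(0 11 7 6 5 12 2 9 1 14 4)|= |(0 8 5 12 2 9 1 14 4)(6 11 7)|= 9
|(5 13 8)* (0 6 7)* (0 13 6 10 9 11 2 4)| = |(0 10 9 11 2 4)(5 6 7 13 8)| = 30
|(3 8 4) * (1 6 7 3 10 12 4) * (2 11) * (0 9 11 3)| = |(0 9 11 2 3 8 1 6 7)(4 10 12)| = 9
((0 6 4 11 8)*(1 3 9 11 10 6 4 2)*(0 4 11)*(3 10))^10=((0 11 8 4 3 9)(1 10 6 2))^10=(0 3 8)(1 6)(2 10)(4 11 9)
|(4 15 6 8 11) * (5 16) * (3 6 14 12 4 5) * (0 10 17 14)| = 42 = |(0 10 17 14 12 4 15)(3 6 8 11 5 16)|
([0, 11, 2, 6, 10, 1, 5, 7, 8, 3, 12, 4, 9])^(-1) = (1 5 6 3 9 12 10 4 11)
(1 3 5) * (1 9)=(1 3 5 9)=[0, 3, 2, 5, 4, 9, 6, 7, 8, 1]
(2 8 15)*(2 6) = (2 8 15 6) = [0, 1, 8, 3, 4, 5, 2, 7, 15, 9, 10, 11, 12, 13, 14, 6]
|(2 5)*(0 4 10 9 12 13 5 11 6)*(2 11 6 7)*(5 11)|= |(0 4 10 9 12 13 11 7 2 6)|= 10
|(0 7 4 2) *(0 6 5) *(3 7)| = |(0 3 7 4 2 6 5)| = 7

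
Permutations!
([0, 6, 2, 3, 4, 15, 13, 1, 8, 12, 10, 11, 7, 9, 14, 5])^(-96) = (15)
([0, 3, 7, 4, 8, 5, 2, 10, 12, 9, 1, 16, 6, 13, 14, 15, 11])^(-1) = (1 10 7 2 6 12 8 4 3)(11 16)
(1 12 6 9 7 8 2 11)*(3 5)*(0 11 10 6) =(0 11 1 12)(2 10 6 9 7 8)(3 5) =[11, 12, 10, 5, 4, 3, 9, 8, 2, 7, 6, 1, 0]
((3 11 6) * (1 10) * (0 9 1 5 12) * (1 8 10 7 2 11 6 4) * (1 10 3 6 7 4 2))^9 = ((0 9 8 3 7 1 4 10 5 12)(2 11))^9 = (0 12 5 10 4 1 7 3 8 9)(2 11)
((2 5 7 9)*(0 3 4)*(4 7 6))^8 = ((0 3 7 9 2 5 6 4))^8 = (9)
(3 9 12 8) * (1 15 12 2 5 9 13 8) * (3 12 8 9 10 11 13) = (1 15 8 12)(2 5 10 11 13 9) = [0, 15, 5, 3, 4, 10, 6, 7, 12, 2, 11, 13, 1, 9, 14, 8]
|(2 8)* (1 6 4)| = |(1 6 4)(2 8)| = 6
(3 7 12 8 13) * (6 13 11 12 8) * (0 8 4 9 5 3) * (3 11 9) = (0 8 9 5 11 12 6 13)(3 7 4) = [8, 1, 2, 7, 3, 11, 13, 4, 9, 5, 10, 12, 6, 0]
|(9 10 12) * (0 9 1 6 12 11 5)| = 15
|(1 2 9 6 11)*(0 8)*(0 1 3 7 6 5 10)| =28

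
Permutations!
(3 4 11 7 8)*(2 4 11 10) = (2 4 10)(3 11 7 8) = [0, 1, 4, 11, 10, 5, 6, 8, 3, 9, 2, 7]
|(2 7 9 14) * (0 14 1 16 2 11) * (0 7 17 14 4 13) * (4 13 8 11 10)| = 22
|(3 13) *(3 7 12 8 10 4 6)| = |(3 13 7 12 8 10 4 6)| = 8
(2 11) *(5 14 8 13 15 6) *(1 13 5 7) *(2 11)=(1 13 15 6 7)(5 14 8)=[0, 13, 2, 3, 4, 14, 7, 1, 5, 9, 10, 11, 12, 15, 8, 6]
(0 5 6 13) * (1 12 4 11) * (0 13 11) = [5, 12, 2, 3, 0, 6, 11, 7, 8, 9, 10, 1, 4, 13] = (13)(0 5 6 11 1 12 4)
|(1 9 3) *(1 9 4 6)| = |(1 4 6)(3 9)| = 6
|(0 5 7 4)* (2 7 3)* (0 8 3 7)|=7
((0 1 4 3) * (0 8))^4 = ((0 1 4 3 8))^4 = (0 8 3 4 1)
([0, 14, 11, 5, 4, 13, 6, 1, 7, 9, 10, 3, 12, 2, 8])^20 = (14)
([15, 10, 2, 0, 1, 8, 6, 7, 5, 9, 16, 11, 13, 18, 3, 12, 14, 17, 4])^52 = [16, 13, 2, 10, 12, 5, 6, 7, 8, 9, 18, 11, 3, 0, 1, 14, 4, 17, 15]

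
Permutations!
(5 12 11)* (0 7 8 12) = (0 7 8 12 11 5) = [7, 1, 2, 3, 4, 0, 6, 8, 12, 9, 10, 5, 11]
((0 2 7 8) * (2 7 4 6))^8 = (0 8 7)(2 6 4) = ((0 7 8)(2 4 6))^8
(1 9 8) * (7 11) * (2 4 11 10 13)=(1 9 8)(2 4 11 7 10 13)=[0, 9, 4, 3, 11, 5, 6, 10, 1, 8, 13, 7, 12, 2]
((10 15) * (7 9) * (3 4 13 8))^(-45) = ((3 4 13 8)(7 9)(10 15))^(-45) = (3 8 13 4)(7 9)(10 15)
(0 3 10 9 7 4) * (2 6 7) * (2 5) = (0 3 10 9 5 2 6 7 4) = [3, 1, 6, 10, 0, 2, 7, 4, 8, 5, 9]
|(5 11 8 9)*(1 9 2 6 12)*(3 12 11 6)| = |(1 9 5 6 11 8 2 3 12)| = 9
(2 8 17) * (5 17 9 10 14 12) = (2 8 9 10 14 12 5 17) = [0, 1, 8, 3, 4, 17, 6, 7, 9, 10, 14, 11, 5, 13, 12, 15, 16, 2]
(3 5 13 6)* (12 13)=(3 5 12 13 6)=[0, 1, 2, 5, 4, 12, 3, 7, 8, 9, 10, 11, 13, 6]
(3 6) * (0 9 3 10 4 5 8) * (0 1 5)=(0 9 3 6 10 4)(1 5 8)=[9, 5, 2, 6, 0, 8, 10, 7, 1, 3, 4]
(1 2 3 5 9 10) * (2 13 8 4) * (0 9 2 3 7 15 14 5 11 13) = (0 9 10 1)(2 7 15 14 5)(3 11 13 8 4) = [9, 0, 7, 11, 3, 2, 6, 15, 4, 10, 1, 13, 12, 8, 5, 14]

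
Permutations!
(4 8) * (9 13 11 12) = [0, 1, 2, 3, 8, 5, 6, 7, 4, 13, 10, 12, 9, 11] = (4 8)(9 13 11 12)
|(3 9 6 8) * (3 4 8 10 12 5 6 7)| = 12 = |(3 9 7)(4 8)(5 6 10 12)|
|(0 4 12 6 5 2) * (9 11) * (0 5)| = |(0 4 12 6)(2 5)(9 11)| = 4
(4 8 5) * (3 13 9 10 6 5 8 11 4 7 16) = [0, 1, 2, 13, 11, 7, 5, 16, 8, 10, 6, 4, 12, 9, 14, 15, 3] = (3 13 9 10 6 5 7 16)(4 11)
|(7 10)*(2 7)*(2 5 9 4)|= 6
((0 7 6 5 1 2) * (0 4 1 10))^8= (0 5 7 10 6)(1 4 2)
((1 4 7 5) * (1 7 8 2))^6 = (1 8)(2 4)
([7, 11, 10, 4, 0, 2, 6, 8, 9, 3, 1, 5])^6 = [0, 11, 10, 3, 4, 2, 6, 7, 8, 9, 1, 5]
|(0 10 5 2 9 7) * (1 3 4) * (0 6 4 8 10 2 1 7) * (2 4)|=30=|(0 4 7 6 2 9)(1 3 8 10 5)|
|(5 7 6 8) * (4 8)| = |(4 8 5 7 6)| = 5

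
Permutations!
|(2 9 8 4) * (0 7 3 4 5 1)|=9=|(0 7 3 4 2 9 8 5 1)|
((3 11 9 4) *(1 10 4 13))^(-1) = (1 13 9 11 3 4 10)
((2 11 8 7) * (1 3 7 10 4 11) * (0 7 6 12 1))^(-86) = (0 7 2)(1 6)(3 12)(4 8)(10 11)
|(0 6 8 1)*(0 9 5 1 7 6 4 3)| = |(0 4 3)(1 9 5)(6 8 7)| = 3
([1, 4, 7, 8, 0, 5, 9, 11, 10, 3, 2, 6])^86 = (0 4 1)(2 8 9 11)(3 6 7 10)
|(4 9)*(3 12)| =2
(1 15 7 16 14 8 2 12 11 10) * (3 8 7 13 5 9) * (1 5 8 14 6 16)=(1 15 13 8 2 12 11 10 5 9 3 14 7)(6 16)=[0, 15, 12, 14, 4, 9, 16, 1, 2, 3, 5, 10, 11, 8, 7, 13, 6]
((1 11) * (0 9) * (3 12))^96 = (12)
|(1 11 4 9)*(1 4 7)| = 6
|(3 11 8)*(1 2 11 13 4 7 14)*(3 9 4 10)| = 24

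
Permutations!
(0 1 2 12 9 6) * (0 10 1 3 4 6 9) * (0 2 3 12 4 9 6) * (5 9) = (0 12 2 4)(1 3 5 9 6 10) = [12, 3, 4, 5, 0, 9, 10, 7, 8, 6, 1, 11, 2]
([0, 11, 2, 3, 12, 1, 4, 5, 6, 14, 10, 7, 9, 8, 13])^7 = [0, 5, 2, 3, 4, 7, 6, 11, 8, 9, 10, 1, 12, 13, 14]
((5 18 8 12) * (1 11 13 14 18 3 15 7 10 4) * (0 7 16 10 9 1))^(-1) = ((0 7 9 1 11 13 14 18 8 12 5 3 15 16 10 4))^(-1) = (0 4 10 16 15 3 5 12 8 18 14 13 11 1 9 7)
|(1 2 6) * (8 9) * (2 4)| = 4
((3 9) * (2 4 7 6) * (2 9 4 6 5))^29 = (2 6 9 3 4 7 5)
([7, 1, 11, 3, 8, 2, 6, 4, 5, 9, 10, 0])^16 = [4, 1, 0, 3, 5, 11, 6, 8, 2, 9, 10, 7]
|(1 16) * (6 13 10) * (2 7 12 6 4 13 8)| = |(1 16)(2 7 12 6 8)(4 13 10)| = 30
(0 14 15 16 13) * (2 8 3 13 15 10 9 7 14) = (0 2 8 3 13)(7 14 10 9)(15 16) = [2, 1, 8, 13, 4, 5, 6, 14, 3, 7, 9, 11, 12, 0, 10, 16, 15]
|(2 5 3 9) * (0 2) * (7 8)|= |(0 2 5 3 9)(7 8)|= 10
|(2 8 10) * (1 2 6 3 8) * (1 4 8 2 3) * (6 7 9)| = 9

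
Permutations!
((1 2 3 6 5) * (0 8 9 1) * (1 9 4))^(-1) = ((9)(0 8 4 1 2 3 6 5))^(-1) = (9)(0 5 6 3 2 1 4 8)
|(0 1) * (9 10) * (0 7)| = 6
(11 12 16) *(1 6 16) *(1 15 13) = (1 6 16 11 12 15 13) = [0, 6, 2, 3, 4, 5, 16, 7, 8, 9, 10, 12, 15, 1, 14, 13, 11]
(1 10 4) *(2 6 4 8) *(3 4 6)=(1 10 8 2 3 4)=[0, 10, 3, 4, 1, 5, 6, 7, 2, 9, 8]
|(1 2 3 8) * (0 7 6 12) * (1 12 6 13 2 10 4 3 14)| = 11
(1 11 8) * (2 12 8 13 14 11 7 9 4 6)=[0, 7, 12, 3, 6, 5, 2, 9, 1, 4, 10, 13, 8, 14, 11]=(1 7 9 4 6 2 12 8)(11 13 14)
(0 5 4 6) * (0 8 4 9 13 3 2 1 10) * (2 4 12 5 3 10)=(0 3 4 6 8 12 5 9 13 10)(1 2)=[3, 2, 1, 4, 6, 9, 8, 7, 12, 13, 0, 11, 5, 10]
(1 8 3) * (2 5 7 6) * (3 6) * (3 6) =(1 8 3)(2 5 7 6) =[0, 8, 5, 1, 4, 7, 2, 6, 3]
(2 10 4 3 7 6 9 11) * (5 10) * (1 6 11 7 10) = (1 6 9 7 11 2 5)(3 10 4) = [0, 6, 5, 10, 3, 1, 9, 11, 8, 7, 4, 2]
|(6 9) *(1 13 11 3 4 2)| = 6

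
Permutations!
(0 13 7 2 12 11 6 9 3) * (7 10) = (0 13 10 7 2 12 11 6 9 3) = [13, 1, 12, 0, 4, 5, 9, 2, 8, 3, 7, 6, 11, 10]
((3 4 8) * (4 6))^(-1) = ((3 6 4 8))^(-1) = (3 8 4 6)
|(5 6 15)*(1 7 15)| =5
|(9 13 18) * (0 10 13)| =|(0 10 13 18 9)| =5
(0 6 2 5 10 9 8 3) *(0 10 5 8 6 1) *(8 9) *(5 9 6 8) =(0 1)(2 6)(3 10 5 9 8) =[1, 0, 6, 10, 4, 9, 2, 7, 3, 8, 5]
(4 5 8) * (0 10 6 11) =(0 10 6 11)(4 5 8) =[10, 1, 2, 3, 5, 8, 11, 7, 4, 9, 6, 0]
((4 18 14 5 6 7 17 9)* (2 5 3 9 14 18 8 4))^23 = ((18)(2 5 6 7 17 14 3 9)(4 8))^23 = (18)(2 9 3 14 17 7 6 5)(4 8)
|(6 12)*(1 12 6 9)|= |(1 12 9)|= 3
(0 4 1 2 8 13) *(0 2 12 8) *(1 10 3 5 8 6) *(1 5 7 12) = (0 4 10 3 7 12 6 5 8 13 2) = [4, 1, 0, 7, 10, 8, 5, 12, 13, 9, 3, 11, 6, 2]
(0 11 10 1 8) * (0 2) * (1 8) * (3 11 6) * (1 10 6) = (0 1 10 8 2)(3 11 6) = [1, 10, 0, 11, 4, 5, 3, 7, 2, 9, 8, 6]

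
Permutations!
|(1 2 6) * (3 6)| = |(1 2 3 6)| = 4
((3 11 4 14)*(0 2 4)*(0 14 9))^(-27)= (14)(0 2 4 9)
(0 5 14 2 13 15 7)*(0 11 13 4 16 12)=[5, 1, 4, 3, 16, 14, 6, 11, 8, 9, 10, 13, 0, 15, 2, 7, 12]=(0 5 14 2 4 16 12)(7 11 13 15)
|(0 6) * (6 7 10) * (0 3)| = |(0 7 10 6 3)| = 5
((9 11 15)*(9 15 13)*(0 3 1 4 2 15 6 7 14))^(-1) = ((0 3 1 4 2 15 6 7 14)(9 11 13))^(-1) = (0 14 7 6 15 2 4 1 3)(9 13 11)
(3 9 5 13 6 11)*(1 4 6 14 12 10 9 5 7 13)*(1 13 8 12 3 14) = (1 4 6 11 14 3 5 13)(7 8 12 10 9) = [0, 4, 2, 5, 6, 13, 11, 8, 12, 7, 9, 14, 10, 1, 3]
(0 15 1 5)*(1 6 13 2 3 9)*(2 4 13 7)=(0 15 6 7 2 3 9 1 5)(4 13)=[15, 5, 3, 9, 13, 0, 7, 2, 8, 1, 10, 11, 12, 4, 14, 6]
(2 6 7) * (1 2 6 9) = (1 2 9)(6 7) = [0, 2, 9, 3, 4, 5, 7, 6, 8, 1]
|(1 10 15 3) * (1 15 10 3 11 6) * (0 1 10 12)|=8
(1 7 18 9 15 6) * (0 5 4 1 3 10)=(0 5 4 1 7 18 9 15 6 3 10)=[5, 7, 2, 10, 1, 4, 3, 18, 8, 15, 0, 11, 12, 13, 14, 6, 16, 17, 9]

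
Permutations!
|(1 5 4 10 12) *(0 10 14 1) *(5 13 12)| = |(0 10 5 4 14 1 13 12)| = 8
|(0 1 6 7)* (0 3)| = 5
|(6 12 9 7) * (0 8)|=4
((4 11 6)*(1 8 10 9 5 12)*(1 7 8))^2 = ((4 11 6)(5 12 7 8 10 9))^2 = (4 6 11)(5 7 10)(8 9 12)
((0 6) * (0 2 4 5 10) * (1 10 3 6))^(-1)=(0 10 1)(2 6 3 5 4)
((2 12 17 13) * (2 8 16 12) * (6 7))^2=(8 12 13 16 17)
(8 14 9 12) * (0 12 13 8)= (0 12)(8 14 9 13)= [12, 1, 2, 3, 4, 5, 6, 7, 14, 13, 10, 11, 0, 8, 9]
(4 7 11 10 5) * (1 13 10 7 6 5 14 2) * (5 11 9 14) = (1 13 10 5 4 6 11 7 9 14 2) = [0, 13, 1, 3, 6, 4, 11, 9, 8, 14, 5, 7, 12, 10, 2]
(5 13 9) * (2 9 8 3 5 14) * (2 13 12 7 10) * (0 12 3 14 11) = (0 12 7 10 2 9 11)(3 5)(8 14 13) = [12, 1, 9, 5, 4, 3, 6, 10, 14, 11, 2, 0, 7, 8, 13]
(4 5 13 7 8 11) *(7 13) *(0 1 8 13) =(0 1 8 11 4 5 7 13) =[1, 8, 2, 3, 5, 7, 6, 13, 11, 9, 10, 4, 12, 0]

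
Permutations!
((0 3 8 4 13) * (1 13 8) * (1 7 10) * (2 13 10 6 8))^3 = ((0 3 7 6 8 4 2 13)(1 10))^3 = (0 6 2 3 8 13 7 4)(1 10)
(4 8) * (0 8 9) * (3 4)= [8, 1, 2, 4, 9, 5, 6, 7, 3, 0]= (0 8 3 4 9)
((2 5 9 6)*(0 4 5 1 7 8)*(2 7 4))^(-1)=((0 2 1 4 5 9 6 7 8))^(-1)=(0 8 7 6 9 5 4 1 2)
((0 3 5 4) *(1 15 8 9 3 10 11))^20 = (15)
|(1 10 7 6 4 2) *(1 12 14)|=|(1 10 7 6 4 2 12 14)|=8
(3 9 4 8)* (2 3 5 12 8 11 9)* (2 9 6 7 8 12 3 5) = [0, 1, 5, 9, 11, 3, 7, 8, 2, 4, 10, 6, 12] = (12)(2 5 3 9 4 11 6 7 8)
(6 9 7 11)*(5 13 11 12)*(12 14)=[0, 1, 2, 3, 4, 13, 9, 14, 8, 7, 10, 6, 5, 11, 12]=(5 13 11 6 9 7 14 12)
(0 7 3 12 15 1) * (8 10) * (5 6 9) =(0 7 3 12 15 1)(5 6 9)(8 10) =[7, 0, 2, 12, 4, 6, 9, 3, 10, 5, 8, 11, 15, 13, 14, 1]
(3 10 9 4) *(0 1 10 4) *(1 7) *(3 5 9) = (0 7 1 10 3 4 5 9) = [7, 10, 2, 4, 5, 9, 6, 1, 8, 0, 3]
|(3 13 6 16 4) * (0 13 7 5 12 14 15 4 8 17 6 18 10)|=|(0 13 18 10)(3 7 5 12 14 15 4)(6 16 8 17)|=28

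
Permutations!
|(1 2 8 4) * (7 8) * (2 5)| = 6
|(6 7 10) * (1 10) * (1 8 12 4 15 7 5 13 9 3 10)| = 30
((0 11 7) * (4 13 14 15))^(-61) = (0 7 11)(4 15 14 13)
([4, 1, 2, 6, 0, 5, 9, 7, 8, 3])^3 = (9)(0 4)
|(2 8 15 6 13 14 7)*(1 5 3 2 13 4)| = |(1 5 3 2 8 15 6 4)(7 13 14)| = 24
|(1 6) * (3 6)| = 3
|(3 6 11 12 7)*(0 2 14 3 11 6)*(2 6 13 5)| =21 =|(0 6 13 5 2 14 3)(7 11 12)|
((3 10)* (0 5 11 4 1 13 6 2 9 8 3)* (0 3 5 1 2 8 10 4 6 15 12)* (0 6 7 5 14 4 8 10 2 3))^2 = ((0 1 13 15 12 6 10)(2 9)(3 8 14 4)(5 11 7))^2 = (0 13 12 10 1 15 6)(3 14)(4 8)(5 7 11)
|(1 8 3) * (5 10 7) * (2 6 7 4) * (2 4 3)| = 8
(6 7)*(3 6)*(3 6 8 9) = [0, 1, 2, 8, 4, 5, 7, 6, 9, 3] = (3 8 9)(6 7)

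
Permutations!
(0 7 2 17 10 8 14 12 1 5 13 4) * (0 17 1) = [7, 5, 1, 3, 17, 13, 6, 2, 14, 9, 8, 11, 0, 4, 12, 15, 16, 10] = (0 7 2 1 5 13 4 17 10 8 14 12)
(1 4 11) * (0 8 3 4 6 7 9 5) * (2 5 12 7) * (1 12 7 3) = [8, 6, 5, 4, 11, 0, 2, 9, 1, 7, 10, 12, 3] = (0 8 1 6 2 5)(3 4 11 12)(7 9)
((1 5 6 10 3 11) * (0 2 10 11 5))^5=(0 6 10 1 5 2 11 3)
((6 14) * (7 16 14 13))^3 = ((6 13 7 16 14))^3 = (6 16 13 14 7)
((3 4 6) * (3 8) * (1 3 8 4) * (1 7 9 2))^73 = ((1 3 7 9 2)(4 6))^73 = (1 9 3 2 7)(4 6)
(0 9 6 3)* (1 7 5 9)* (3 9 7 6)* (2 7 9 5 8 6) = [1, 2, 7, 0, 4, 9, 5, 8, 6, 3] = (0 1 2 7 8 6 5 9 3)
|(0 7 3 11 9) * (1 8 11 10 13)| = 9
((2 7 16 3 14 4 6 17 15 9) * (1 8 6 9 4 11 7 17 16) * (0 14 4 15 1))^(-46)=(0 11)(1 17 2 9 4 3 16 6 8)(7 14)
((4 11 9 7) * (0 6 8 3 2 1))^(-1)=(0 1 2 3 8 6)(4 7 9 11)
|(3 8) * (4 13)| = |(3 8)(4 13)| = 2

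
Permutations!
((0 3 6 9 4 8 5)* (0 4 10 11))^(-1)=(0 11 10 9 6 3)(4 5 8)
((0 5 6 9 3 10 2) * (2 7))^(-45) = ((0 5 6 9 3 10 7 2))^(-45) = (0 9 7 5 3 2 6 10)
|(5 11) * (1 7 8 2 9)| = |(1 7 8 2 9)(5 11)| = 10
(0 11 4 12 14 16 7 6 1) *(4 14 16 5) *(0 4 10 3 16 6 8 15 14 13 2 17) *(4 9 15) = (0 11 13 2 17)(1 9 15 14 5 10 3 16 7 8 4 12 6) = [11, 9, 17, 16, 12, 10, 1, 8, 4, 15, 3, 13, 6, 2, 5, 14, 7, 0]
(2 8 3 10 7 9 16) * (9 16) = (2 8 3 10 7 16) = [0, 1, 8, 10, 4, 5, 6, 16, 3, 9, 7, 11, 12, 13, 14, 15, 2]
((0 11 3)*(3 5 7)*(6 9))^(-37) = ((0 11 5 7 3)(6 9))^(-37) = (0 7 11 3 5)(6 9)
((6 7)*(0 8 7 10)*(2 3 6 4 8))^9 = (0 10 6 3 2)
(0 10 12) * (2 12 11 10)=(0 2 12)(10 11)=[2, 1, 12, 3, 4, 5, 6, 7, 8, 9, 11, 10, 0]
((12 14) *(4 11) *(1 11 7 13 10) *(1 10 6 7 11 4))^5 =((1 4 11)(6 7 13)(12 14))^5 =(1 11 4)(6 13 7)(12 14)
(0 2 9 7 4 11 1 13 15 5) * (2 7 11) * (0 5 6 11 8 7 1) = (0 1 13 15 6 11)(2 9 8 7 4) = [1, 13, 9, 3, 2, 5, 11, 4, 7, 8, 10, 0, 12, 15, 14, 6]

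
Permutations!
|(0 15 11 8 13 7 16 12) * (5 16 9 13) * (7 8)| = |(0 15 11 7 9 13 8 5 16 12)| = 10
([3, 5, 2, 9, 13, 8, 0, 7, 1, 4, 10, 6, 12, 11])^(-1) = (0 6 11 13 4 9 3)(1 8 5)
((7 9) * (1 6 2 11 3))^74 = (1 3 11 2 6)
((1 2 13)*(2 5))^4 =(13)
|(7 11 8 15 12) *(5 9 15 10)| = |(5 9 15 12 7 11 8 10)| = 8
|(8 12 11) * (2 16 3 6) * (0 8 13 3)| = 9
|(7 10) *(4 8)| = 2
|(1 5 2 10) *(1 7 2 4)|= |(1 5 4)(2 10 7)|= 3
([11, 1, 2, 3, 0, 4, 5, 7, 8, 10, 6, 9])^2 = (0 9 6 4 11 10 5)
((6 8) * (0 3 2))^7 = (0 3 2)(6 8)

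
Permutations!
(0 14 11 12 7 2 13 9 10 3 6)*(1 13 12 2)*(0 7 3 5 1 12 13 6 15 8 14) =(1 6 7 12 3 15 8 14 11 2 13 9 10 5) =[0, 6, 13, 15, 4, 1, 7, 12, 14, 10, 5, 2, 3, 9, 11, 8]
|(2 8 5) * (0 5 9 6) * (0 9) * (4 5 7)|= 6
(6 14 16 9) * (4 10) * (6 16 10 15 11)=(4 15 11 6 14 10)(9 16)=[0, 1, 2, 3, 15, 5, 14, 7, 8, 16, 4, 6, 12, 13, 10, 11, 9]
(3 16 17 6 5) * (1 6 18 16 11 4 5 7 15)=(1 6 7 15)(3 11 4 5)(16 17 18)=[0, 6, 2, 11, 5, 3, 7, 15, 8, 9, 10, 4, 12, 13, 14, 1, 17, 18, 16]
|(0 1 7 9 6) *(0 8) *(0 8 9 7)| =2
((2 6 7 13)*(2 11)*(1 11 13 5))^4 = (13)(1 7 2)(5 6 11)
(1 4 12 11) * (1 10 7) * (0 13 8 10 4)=(0 13 8 10 7 1)(4 12 11)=[13, 0, 2, 3, 12, 5, 6, 1, 10, 9, 7, 4, 11, 8]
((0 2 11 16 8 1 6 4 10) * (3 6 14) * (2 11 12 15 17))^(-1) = ((0 11 16 8 1 14 3 6 4 10)(2 12 15 17))^(-1) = (0 10 4 6 3 14 1 8 16 11)(2 17 15 12)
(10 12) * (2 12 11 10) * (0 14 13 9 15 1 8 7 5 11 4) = (0 14 13 9 15 1 8 7 5 11 10 4)(2 12) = [14, 8, 12, 3, 0, 11, 6, 5, 7, 15, 4, 10, 2, 9, 13, 1]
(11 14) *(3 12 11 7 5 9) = (3 12 11 14 7 5 9) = [0, 1, 2, 12, 4, 9, 6, 5, 8, 3, 10, 14, 11, 13, 7]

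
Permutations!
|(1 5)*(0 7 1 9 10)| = 6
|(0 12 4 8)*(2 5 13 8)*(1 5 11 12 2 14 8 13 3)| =|(0 2 11 12 4 14 8)(1 5 3)| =21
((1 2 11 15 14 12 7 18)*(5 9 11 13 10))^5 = (1 9 7 10 14 2 11 18 5 12 13 15)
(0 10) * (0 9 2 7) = (0 10 9 2 7) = [10, 1, 7, 3, 4, 5, 6, 0, 8, 2, 9]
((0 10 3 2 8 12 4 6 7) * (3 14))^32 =(0 14 2 12 6)(3 8 4 7 10)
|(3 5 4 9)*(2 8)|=|(2 8)(3 5 4 9)|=4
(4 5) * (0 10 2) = (0 10 2)(4 5) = [10, 1, 0, 3, 5, 4, 6, 7, 8, 9, 2]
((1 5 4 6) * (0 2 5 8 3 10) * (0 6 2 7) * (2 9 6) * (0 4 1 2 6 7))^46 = (1 6 8 2 3 5 10)(4 9 7)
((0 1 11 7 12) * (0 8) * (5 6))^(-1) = ((0 1 11 7 12 8)(5 6))^(-1) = (0 8 12 7 11 1)(5 6)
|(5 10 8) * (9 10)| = |(5 9 10 8)| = 4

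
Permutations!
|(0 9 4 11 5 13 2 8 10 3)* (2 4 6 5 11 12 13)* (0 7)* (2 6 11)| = 24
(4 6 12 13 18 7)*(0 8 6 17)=(0 8 6 12 13 18 7 4 17)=[8, 1, 2, 3, 17, 5, 12, 4, 6, 9, 10, 11, 13, 18, 14, 15, 16, 0, 7]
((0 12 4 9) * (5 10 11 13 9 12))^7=(0 5 10 11 13 9)(4 12)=((0 5 10 11 13 9)(4 12))^7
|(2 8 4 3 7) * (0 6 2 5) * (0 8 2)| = 10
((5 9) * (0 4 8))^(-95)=(0 4 8)(5 9)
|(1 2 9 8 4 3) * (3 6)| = 7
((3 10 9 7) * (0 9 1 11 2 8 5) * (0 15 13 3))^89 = ((0 9 7)(1 11 2 8 5 15 13 3 10))^89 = (0 7 9)(1 10 3 13 15 5 8 2 11)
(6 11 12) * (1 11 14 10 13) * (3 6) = (1 11 12 3 6 14 10 13) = [0, 11, 2, 6, 4, 5, 14, 7, 8, 9, 13, 12, 3, 1, 10]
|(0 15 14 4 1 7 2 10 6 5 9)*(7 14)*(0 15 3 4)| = |(0 3 4 1 14)(2 10 6 5 9 15 7)| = 35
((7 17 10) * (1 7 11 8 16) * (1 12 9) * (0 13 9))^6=(0 10 13 11 9 8 1 16 7 12 17)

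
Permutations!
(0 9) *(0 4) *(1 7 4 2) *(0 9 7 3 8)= [7, 3, 1, 8, 9, 5, 6, 4, 0, 2]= (0 7 4 9 2 1 3 8)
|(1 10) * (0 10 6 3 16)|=|(0 10 1 6 3 16)|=6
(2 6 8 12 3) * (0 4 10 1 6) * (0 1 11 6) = [4, 0, 1, 2, 10, 5, 8, 7, 12, 9, 11, 6, 3] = (0 4 10 11 6 8 12 3 2 1)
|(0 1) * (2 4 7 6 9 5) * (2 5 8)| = 6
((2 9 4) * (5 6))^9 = (9)(5 6) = ((2 9 4)(5 6))^9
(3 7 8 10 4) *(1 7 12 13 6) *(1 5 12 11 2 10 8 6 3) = (1 7 6 5 12 13 3 11 2 10 4) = [0, 7, 10, 11, 1, 12, 5, 6, 8, 9, 4, 2, 13, 3]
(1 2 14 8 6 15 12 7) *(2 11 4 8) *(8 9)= (1 11 4 9 8 6 15 12 7)(2 14)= [0, 11, 14, 3, 9, 5, 15, 1, 6, 8, 10, 4, 7, 13, 2, 12]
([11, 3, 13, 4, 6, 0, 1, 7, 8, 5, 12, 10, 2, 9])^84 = (0 2)(5 12)(9 10)(11 13)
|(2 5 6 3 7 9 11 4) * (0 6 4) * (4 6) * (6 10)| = 10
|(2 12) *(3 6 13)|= |(2 12)(3 6 13)|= 6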